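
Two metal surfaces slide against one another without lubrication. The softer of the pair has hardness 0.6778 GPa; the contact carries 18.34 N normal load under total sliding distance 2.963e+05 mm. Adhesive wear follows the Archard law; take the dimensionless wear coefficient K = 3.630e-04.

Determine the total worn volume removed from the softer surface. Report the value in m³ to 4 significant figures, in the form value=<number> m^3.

The intermediates appear rounded. All working math maintains full precision, and rounded once at the end to four significant digits.
Convert: Total distance L = 2.963e+05 mm = 296.3 m.
Convert: Hardness H = 0.6778 GPa = 6.778e+08 Pa.
Restated in SI base units: W = 18.34 N, H = 6.778e+08 Pa, K = 3.630e-04.
Worn volume V = K·W·L/H = 3.630e-04 · 18.34 · 296.3 / 6.778e+08 = 2.910e-09 m³.

value=2.910e-09 m^3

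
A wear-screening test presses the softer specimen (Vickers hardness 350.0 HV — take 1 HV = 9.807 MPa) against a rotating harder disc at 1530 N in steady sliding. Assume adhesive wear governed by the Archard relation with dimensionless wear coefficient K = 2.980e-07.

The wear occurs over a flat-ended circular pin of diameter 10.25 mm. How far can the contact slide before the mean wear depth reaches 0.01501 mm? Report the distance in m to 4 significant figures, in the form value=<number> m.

The algebra carries full precision, and shown intermediates are rounded; rounded once at the end: four significant figures.
Hardness H = 350.0 HV × 9.807 MPa/HV = 3432 MPa = 3.432e+09 Pa.
Pin diameter d = 10.25 mm = 0.01025 m. Contact area A = π·d²/4 = π·(0.01025 m)²/4 = 8.252e-05 m².
Depth limit h_lim = 0.01501 mm = 1.501e-05 m.
Restated in SI base units: W = 1530 N, H = 3.432e+09 Pa, K = 2.980e-07.
Permissible volume V_lim = h_lim·A = 1.501e-05 · 8.252e-05 = 1.239e-09 m³.
Life L = V_lim·H/(K·W) = 1.239e-09 · 3.432e+09 / (2.980e-07 · 1530) = 9324 m.

value=9324 m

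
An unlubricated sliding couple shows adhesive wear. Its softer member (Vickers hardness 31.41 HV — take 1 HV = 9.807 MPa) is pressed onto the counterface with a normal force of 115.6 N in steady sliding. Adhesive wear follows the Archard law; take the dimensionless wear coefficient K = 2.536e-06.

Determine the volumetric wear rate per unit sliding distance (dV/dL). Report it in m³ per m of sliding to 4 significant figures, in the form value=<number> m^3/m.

The intermediates are displayed rounded — the algebra maintains full float precision; one final rounding: four significant digits.
Convert: Hardness H = 31.41 HV × 9.807 MPa/HV = 308.0 MPa = 3.080e+08 Pa.
SI base units throughout: W = 115.6 N, H = 3.080e+08 Pa, K = 2.536e-06.
Sliding wear rate dV/dL = K·W/H — distance-free: 2.536e-06 · 115.6 / 3.080e+08 = 9.517e-13 m³/m.

value=9.517e-13 m^3/m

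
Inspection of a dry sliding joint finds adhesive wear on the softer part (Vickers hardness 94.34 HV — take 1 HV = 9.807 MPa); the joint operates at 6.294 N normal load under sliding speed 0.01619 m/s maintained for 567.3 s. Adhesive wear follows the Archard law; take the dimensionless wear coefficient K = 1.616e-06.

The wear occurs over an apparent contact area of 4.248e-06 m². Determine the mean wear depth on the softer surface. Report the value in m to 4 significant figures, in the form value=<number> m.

value=2.377e-08 m

Shown intermediates are rounded; the computation maintains full float precision — rounded just once, at 4 significant digits.
Total distance L = v·t = 0.01619 m/s × 567.3 s = 9.185 m.
Hardness H = 94.34 HV × 9.807 MPa/HV = 925.2 MPa = 9.252e+08 Pa.
As SI base values: W = 6.294 N, H = 9.252e+08 Pa, K = 1.616e-06.
Archard relation: V = K·W·L/H = 1.616e-06 · 6.294 · 9.185 / 9.252e+08 = 1.010e-13 m³.
Depth h = V/A = 1.010e-13 / 4.248e-06 = 2.377e-08 m.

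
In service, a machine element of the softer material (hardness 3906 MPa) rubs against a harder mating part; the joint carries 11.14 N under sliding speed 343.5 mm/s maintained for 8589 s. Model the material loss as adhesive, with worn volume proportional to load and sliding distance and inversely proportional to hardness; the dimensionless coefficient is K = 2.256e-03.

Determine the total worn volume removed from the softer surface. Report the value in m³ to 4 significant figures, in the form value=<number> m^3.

Every step runs at full float precision — the intermediates appear rounded. Rounded once at the end, at 4 significant figures.
Convert: Sliding speed v = 343.5 mm/s = 0.3435 m/s. Path length L = v·t = 0.3435 m/s × 8589 s = 2950 m.
Convert: Hardness H = 3906 MPa = 3.906e+09 Pa.
Collected in SI base units: W = 11.14 N, H = 3.906e+09 Pa, K = 2.256e-03.
Archard relation: V = K·W·L/H = 2.256e-03 · 11.14 · 2950 / 3.906e+09 = 1.898e-08 m³.

value=1.898e-08 m^3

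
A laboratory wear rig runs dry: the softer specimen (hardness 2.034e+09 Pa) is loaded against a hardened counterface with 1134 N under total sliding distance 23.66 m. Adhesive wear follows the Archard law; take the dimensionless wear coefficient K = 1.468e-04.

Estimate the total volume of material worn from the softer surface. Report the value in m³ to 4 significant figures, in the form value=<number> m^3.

All arithmetic runs at exact precision; intermediate values appear rounded. Rounded once at the end: 4 significant figures.
As SI base values: W = 1134 N, H = 2.034e+09 Pa, K = 1.468e-04.
The Archard volume V = K·W·L/H = 1.468e-04 · 1134 · 23.66 / 2.034e+09 = 1.936e-09 m³.

value=1.936e-09 m^3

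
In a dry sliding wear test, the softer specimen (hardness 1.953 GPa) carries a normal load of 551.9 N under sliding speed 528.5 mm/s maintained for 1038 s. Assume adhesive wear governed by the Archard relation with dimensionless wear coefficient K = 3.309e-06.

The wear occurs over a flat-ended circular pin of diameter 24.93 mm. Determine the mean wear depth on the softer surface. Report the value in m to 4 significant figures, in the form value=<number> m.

Each operation keeps full precision; intermediate values are shown rounded, and rounded just once: four significant figures.
Convert: Sliding speed v = 528.5 mm/s = 0.5285 m/s. The distance L = v·t = 0.5285 m/s × 1038 s = 548.6 m.
Convert: Hardness H = 1.953 GPa = 1.953e+09 Pa.
Convert: Pin diameter d = 24.93 mm = 0.02493 m. Contact area A = π·d²/4 = π·(0.02493 m)²/4 = 4.881e-04 m².
Restated in SI base units: W = 551.9 N, H = 1.953e+09 Pa, K = 3.309e-06.
Archard relation: V = K·W·L/H = 3.309e-06 · 551.9 · 548.6 / 1.953e+09 = 5.130e-10 m³.
Mean depth h = V/A = 5.130e-10 / 4.881e-04 = 1.051e-06 m.

value=1.051e-06 m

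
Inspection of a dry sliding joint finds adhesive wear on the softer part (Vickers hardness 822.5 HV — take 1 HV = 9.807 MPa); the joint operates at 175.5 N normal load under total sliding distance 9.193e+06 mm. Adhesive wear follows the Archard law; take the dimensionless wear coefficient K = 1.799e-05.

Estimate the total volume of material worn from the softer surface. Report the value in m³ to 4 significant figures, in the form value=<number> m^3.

value=3.598e-09 m^3

Quoted intermediates are rounded. All arithmetic carries exact precision; a single final rounding, at four significant digits.
Path length L = 9.193e+06 mm = 9193 m.
Hardness H = 822.5 HV × 9.807 MPa/HV = 8066 MPa = 8.066e+09 Pa.
SI base units throughout: W = 175.5 N, H = 8.066e+09 Pa, K = 1.799e-05.
Wear volume V = K·W·L/H = 1.799e-05 · 175.5 · 9193 / 8.066e+09 = 3.598e-09 m³.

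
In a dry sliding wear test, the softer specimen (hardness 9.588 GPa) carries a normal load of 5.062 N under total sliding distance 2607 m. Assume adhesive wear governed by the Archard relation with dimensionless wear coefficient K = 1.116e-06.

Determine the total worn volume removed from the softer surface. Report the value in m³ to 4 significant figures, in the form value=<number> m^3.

value=1.536e-12 m^3

Intermediates are shown rounded, and each operation carries full float precision — rounded once at the end: 4 significant figures.
Convert: Hardness H = 9.588 GPa = 9.588e+09 Pa.
SI base units throughout: W = 5.062 N, H = 9.588e+09 Pa, K = 1.116e-06.
Volume removed: V = K·W·L/H = 1.116e-06 · 5.062 · 2607 / 9.588e+09 = 1.536e-12 m³.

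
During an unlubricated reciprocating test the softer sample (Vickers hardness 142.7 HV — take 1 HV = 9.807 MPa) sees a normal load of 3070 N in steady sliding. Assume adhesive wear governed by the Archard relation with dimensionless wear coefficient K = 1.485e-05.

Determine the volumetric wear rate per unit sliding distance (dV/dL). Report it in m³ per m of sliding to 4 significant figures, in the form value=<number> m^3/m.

The computation carries exact precision — the intermediates appear rounded — one final rounding: four significant figures.
Hardness H = 142.7 HV × 9.807 MPa/HV = 1399 MPa = 1.399e+09 Pa.
Collected in SI base units: W = 3070 N, H = 1.399e+09 Pa, K = 1.485e-05.
The wear rate dV/dL = K·W/H — distance-free: 1.485e-05 · 3070 / 1.399e+09 = 3.258e-11 m³/m.

value=3.258e-11 m^3/m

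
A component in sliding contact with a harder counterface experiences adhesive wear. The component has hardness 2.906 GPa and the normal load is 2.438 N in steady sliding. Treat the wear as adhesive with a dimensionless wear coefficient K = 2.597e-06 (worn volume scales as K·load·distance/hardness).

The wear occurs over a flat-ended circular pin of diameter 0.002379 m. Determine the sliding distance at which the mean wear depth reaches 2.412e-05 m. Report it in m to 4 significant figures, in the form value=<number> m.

value=4.921e+04 m

Each operation maintains exact precision. Intermediate values are shown rounded — one final rounding to four significant digits.
Hardness H = 2.906 GPa = 2.906e+09 Pa.
Contact area A = π·d²/4 = π·(0.002379 m)²/4 = 4.445e-06 m².
As SI base values: W = 2.438 N, H = 2.906e+09 Pa, K = 2.597e-06.
Wearable volume V_lim = h_lim·A = 2.412e-05 · 4.445e-06 = 1.072e-10 m³.
So the life L = V_lim·H/(K·W) = 1.072e-10 · 2.906e+09 / (2.597e-06 · 2.438) = 4.921e+04 m.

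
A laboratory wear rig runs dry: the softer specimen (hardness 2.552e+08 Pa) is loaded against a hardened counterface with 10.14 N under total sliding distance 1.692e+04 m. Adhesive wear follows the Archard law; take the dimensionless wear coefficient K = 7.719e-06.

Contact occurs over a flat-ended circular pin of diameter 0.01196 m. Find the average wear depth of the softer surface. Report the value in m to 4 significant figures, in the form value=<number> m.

All arithmetic holds full float precision; intermediates are printed rounded; rounded once at the end: four significant figures.
Contact area A = π·d²/4 = π·(0.01196 m)²/4 = 1.123e-04 m².
Expressed in SI base units: W = 10.14 N, H = 2.552e+08 Pa, K = 7.719e-06.
Volume removed: V = K·W·L/H = 7.719e-06 · 10.14 · 1.692e+04 / 2.552e+08 = 5.189e-09 m³.
Depth of wear h = V/A = 5.189e-09 / 1.123e-04 = 4.619e-05 m.

value=4.619e-05 m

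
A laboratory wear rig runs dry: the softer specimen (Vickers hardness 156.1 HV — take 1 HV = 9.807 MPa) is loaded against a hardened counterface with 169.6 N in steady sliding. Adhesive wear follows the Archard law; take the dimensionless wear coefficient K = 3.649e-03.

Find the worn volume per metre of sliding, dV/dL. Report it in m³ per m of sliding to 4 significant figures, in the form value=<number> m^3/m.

The algebra carries exact precision, and quoted intermediates are rounded. Rounded just once, at 4 significant digits.
Hardness H = 156.1 HV × 9.807 MPa/HV = 1531 MPa = 1.531e+09 Pa.
Expressed in SI base units: W = 169.6 N, H = 1.531e+09 Pa, K = 3.649e-03.
Rate of wear dV/dL = K·W/H: 3.649e-03 · 169.6 / 1.531e+09 = 4.043e-10 m³/m.

value=4.043e-10 m^3/m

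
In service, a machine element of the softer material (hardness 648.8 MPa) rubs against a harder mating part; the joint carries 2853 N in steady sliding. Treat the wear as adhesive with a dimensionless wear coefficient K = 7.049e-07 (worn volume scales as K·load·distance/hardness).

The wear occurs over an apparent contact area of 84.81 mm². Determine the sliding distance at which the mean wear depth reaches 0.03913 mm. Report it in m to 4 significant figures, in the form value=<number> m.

Shown intermediates are rounded — all working math maintains full float precision — a single final rounding, at 4 significant figures.
Hardness H = 648.8 MPa = 6.488e+08 Pa.
Contact area A = 84.81 mm² = 8.481e-05 m².
Depth limit h_lim = 0.03913 mm = 3.913e-05 m.
Working in SI base units: W = 2853 N, H = 6.488e+08 Pa, K = 7.049e-07.
Wearable volume V_lim = h_lim·A = 3.913e-05 · 8.481e-05 = 3.319e-09 m³.
Inverting, life L = V_lim·H/(K·W) = 3.319e-09 · 6.488e+08 / (7.049e-07 · 2853) = 1071 m.

value=1071 m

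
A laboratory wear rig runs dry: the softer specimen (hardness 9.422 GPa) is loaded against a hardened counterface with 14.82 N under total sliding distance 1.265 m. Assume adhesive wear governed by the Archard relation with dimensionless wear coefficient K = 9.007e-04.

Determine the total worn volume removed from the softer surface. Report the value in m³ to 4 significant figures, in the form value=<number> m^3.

value=1.792e-12 m^3

All working math maintains full float precision — intermediate values are shown rounded; one final rounding, at 4 significant digits.
Hardness H = 9.422 GPa = 9.422e+09 Pa.
Restated in SI base units: W = 14.82 N, H = 9.422e+09 Pa, K = 9.007e-04.
Worn volume V = K·W·L/H = 9.007e-04 · 14.82 · 1.265 / 9.422e+09 = 1.792e-12 m³.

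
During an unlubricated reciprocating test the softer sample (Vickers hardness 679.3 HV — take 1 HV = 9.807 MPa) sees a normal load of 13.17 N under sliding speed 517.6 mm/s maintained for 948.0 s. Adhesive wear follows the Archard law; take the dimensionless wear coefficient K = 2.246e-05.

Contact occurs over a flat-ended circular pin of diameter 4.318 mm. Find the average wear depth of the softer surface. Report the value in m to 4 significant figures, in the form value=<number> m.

All working math holds exact precision, and the intermediates are displayed rounded. Rounded just once to 4 significant figures.
Convert: Sliding speed v = 517.6 mm/s = 0.5176 m/s. Path length L = v·t = 0.5176 m/s × 948.0 s = 490.7 m.
Convert: Hardness H = 679.3 HV × 9.807 MPa/HV = 6662 MPa = 6.662e+09 Pa.
Convert: Pin diameter d = 4.318 mm = 0.004318 m. Contact area A = π·d²/4 = π·(0.004318 m)²/4 = 1.464e-05 m².
As SI base values: W = 13.17 N, H = 6.662e+09 Pa, K = 2.246e-05.
Archard volume V = K·W·L/H = 2.246e-05 · 13.17 · 490.7 / 6.662e+09 = 2.179e-11 m³.
Wear depth h = V/A = 2.179e-11 / 1.464e-05 = 1.488e-06 m.

value=1.488e-06 m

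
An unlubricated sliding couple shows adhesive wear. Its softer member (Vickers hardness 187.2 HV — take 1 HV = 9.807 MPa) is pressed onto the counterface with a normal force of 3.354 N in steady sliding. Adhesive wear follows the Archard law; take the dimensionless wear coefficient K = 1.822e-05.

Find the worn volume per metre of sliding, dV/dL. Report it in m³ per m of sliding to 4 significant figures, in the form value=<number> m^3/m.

Displayed values are rounded. All arithmetic holds exact precision. Rounded just once: 4 significant figures.
Convert: Hardness H = 187.2 HV × 9.807 MPa/HV = 1836 MPa = 1.836e+09 Pa.
As SI base values: W = 3.354 N, H = 1.836e+09 Pa, K = 1.822e-05.
Volumetric rate dV/dL = K·W/H, so: 1.822e-05 · 3.354 / 1.836e+09 = 3.329e-14 m³/m.

value=3.329e-14 m^3/m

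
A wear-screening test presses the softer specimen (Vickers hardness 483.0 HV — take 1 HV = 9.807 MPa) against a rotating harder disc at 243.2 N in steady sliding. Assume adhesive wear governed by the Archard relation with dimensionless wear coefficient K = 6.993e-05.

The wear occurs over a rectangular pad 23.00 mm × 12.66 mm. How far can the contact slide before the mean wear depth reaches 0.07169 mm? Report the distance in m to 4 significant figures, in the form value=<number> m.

Intermediate values are displayed rounded; all working math holds full precision. Rounded once at the end: four significant figures.
Hardness H = 483.0 HV × 9.807 MPa/HV = 4737 MPa = 4.737e+09 Pa.
Pad sides 23.00 mm × 12.66 mm = 0.02300 m × 0.01266 m. Contact area A = 0.02300 m × 0.01266 m = 2.912e-04 m².
Depth limit h_lim = 0.07169 mm = 7.169e-05 m.
Collected in SI base units: W = 243.2 N, H = 4.737e+09 Pa, K = 6.993e-05.
Wearable volume V_lim = h_lim·A = 7.169e-05 · 2.912e-04 = 2.087e-08 m³.
Life L = V_lim·H/(K·W) = 2.087e-08 · 4.737e+09 / (6.993e-05 · 243.2) = 5814 m.

value=5814 m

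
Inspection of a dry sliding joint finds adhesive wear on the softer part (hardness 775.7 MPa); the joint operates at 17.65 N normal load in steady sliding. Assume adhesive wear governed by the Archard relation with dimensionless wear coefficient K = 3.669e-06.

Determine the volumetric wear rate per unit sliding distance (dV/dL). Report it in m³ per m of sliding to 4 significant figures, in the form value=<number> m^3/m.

The intermediates are shown rounded; all working math runs at full float precision. Rounded once at the end, at four significant figures.
Convert: Hardness H = 775.7 MPa = 7.757e+08 Pa.
Working in SI base units: W = 17.65 N, H = 7.757e+08 Pa, K = 3.669e-06.
Rate of wear dV/dL = K·W/H — distance-free: 3.669e-06 · 17.65 / 7.757e+08 = 8.348e-14 m³/m.

value=8.348e-14 m^3/m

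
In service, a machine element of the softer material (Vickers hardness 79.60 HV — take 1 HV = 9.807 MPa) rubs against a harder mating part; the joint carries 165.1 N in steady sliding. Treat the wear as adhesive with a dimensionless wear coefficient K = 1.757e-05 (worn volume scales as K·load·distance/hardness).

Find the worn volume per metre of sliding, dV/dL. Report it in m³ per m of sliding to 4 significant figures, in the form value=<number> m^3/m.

All arithmetic holds full float precision; displayed values are rounded — one final rounding: 4 significant digits.
Convert: Hardness H = 79.60 HV × 9.807 MPa/HV = 780.6 MPa = 7.806e+08 Pa.
Working in SI base units: W = 165.1 N, H = 7.806e+08 Pa, K = 1.757e-05.
The wear rate dV/dL = K·W/H, per unit distance: 1.757e-05 · 165.1 / 7.806e+08 = 3.716e-12 m³/m.

value=3.716e-12 m^3/m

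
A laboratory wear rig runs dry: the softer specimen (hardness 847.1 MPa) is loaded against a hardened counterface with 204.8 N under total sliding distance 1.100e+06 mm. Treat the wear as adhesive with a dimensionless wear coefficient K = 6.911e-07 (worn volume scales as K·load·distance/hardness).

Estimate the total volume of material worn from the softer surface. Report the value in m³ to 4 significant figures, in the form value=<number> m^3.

The computation runs at full float precision — quoted intermediates are rounded — one last rounding, at 4 significant digits.
Total distance L = 1.100e+06 mm = 1100 m.
Hardness H = 847.1 MPa = 8.471e+08 Pa.
As SI base values: W = 204.8 N, H = 8.471e+08 Pa, K = 6.911e-07.
By Archard's law, V = K·W·L/H = 6.911e-07 · 204.8 · 1100 / 8.471e+08 = 1.838e-10 m³.

value=1.838e-10 m^3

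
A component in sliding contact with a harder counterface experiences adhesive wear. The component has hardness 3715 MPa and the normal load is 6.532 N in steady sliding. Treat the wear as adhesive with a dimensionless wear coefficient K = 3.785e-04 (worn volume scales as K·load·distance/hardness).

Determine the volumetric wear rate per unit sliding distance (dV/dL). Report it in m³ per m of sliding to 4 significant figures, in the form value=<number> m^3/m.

All arithmetic maintains full float precision. Shown intermediates are rounded, and one last rounding, at 4 significant digits.
Hardness H = 3715 MPa = 3.715e+09 Pa.
Restated in SI base units: W = 6.532 N, H = 3.715e+09 Pa, K = 3.785e-04.
The wear rate dV/dL = K·W/H: 3.785e-04 · 6.532 / 3.715e+09 = 6.655e-13 m³/m.

value=6.655e-13 m^3/m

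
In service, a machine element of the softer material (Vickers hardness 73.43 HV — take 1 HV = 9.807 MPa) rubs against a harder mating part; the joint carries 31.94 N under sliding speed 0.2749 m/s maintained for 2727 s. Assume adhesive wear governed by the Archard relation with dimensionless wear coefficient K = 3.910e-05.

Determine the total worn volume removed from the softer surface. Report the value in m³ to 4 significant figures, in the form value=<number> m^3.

value=1.300e-09 m^3

Each operation maintains full float precision; intermediate values appear rounded, and rounded once at the end, at four significant figures.
Convert: Total distance L = v·t = 0.2749 m/s × 2727 s = 749.7 m.
Convert: Hardness H = 73.43 HV × 9.807 MPa/HV = 720.1 MPa = 7.201e+08 Pa.
Collected in SI base units: W = 31.94 N, H = 7.201e+08 Pa, K = 3.910e-05.
Archard volume V = K·W·L/H = 3.910e-05 · 31.94 · 749.7 / 7.201e+08 = 1.300e-09 m³.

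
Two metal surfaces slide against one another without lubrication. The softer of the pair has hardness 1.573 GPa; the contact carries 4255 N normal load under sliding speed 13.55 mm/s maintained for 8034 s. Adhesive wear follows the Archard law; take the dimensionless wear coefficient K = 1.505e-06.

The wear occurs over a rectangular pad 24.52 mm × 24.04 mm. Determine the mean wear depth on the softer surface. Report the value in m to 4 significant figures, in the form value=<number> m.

Intermediate values are shown rounded. Each operation keeps exact precision — rounded once at the end, at four significant digits.
Convert: Sliding speed v = 13.55 mm/s = 0.01355 m/s. Path length L = v·t = 0.01355 m/s × 8034 s = 108.9 m.
Convert: Hardness H = 1.573 GPa = 1.573e+09 Pa.
Convert: Pad sides 24.52 mm × 24.04 mm = 0.02452 m × 0.02404 m. Contact area A = 0.02452 m × 0.02404 m = 5.895e-04 m².
In SI base units: W = 4255 N, H = 1.573e+09 Pa, K = 1.505e-06.
By Archard's law, V = K·W·L/H = 1.505e-06 · 4255 · 108.9 / 1.573e+09 = 4.432e-10 m³.
Depth h = V/A = 4.432e-10 / 5.895e-04 = 7.518e-07 m.

value=7.518e-07 m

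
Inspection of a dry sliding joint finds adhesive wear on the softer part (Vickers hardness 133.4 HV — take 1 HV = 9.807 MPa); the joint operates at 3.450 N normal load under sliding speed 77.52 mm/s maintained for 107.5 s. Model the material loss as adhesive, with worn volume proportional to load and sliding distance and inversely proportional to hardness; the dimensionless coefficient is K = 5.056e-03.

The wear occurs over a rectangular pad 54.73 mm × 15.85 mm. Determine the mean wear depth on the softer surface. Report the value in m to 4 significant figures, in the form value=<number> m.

The intermediates are shown rounded, and each operation runs at exact precision, and one final rounding to 4 significant figures.
Sliding speed v = 77.52 mm/s = 0.07752 m/s. Total distance L = v·t = 0.07752 m/s × 107.5 s = 8.333 m.
Hardness H = 133.4 HV × 9.807 MPa/HV = 1308 MPa = 1.308e+09 Pa.
Pad sides 54.73 mm × 15.85 mm = 0.05473 m × 0.01585 m. Contact area A = 0.05473 m × 0.01585 m = 8.675e-04 m².
SI base units throughout: W = 3.450 N, H = 1.308e+09 Pa, K = 5.056e-03.
By Archard's law, V = K·W·L/H = 5.056e-03 · 3.450 · 8.333 / 1.308e+09 = 1.111e-10 m³.
Average depth h = V/A = 1.111e-10 / 8.675e-04 = 1.281e-07 m.

value=1.281e-07 m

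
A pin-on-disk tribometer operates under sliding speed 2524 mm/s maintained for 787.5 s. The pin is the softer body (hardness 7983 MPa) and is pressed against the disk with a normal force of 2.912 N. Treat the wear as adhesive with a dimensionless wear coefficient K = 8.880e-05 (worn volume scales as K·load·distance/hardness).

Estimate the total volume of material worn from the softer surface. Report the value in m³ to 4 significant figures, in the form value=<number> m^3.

Intermediates are shown rounded, and all working math holds full precision, and one final rounding to four significant figures.
Convert: Sliding speed v = 2524 mm/s = 2.524 m/s. Total distance L = v·t = 2.524 m/s × 787.5 s = 1988 m.
Convert: Hardness H = 7983 MPa = 7.983e+09 Pa.
In SI base units, W = 2.912 N, H = 7.983e+09 Pa, K = 8.880e-05.
Archard volume V = K·W·L/H = 8.880e-05 · 2.912 · 1988 / 7.983e+09 = 6.438e-11 m³.

value=6.438e-11 m^3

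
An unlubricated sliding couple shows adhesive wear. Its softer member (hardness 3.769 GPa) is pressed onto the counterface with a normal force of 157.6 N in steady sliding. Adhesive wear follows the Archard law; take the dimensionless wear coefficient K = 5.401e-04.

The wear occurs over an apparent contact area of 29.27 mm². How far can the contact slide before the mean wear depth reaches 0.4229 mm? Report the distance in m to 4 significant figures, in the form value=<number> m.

value=548.1 m

Intermediates are printed rounded; the computation holds full float precision — one final rounding, at four significant figures.
Hardness H = 3.769 GPa = 3.769e+09 Pa.
Contact area A = 29.27 mm² = 2.927e-05 m².
Depth limit h_lim = 0.4229 mm = 4.229e-04 m.
In SI base units: W = 157.6 N, H = 3.769e+09 Pa, K = 5.401e-04.
Allowed volume V_lim = h_lim·A = 4.229e-04 · 2.927e-05 = 1.238e-08 m³.
Thus life L = V_lim·H/(K·W) = 1.238e-08 · 3.769e+09 / (5.401e-04 · 157.6) = 548.1 m.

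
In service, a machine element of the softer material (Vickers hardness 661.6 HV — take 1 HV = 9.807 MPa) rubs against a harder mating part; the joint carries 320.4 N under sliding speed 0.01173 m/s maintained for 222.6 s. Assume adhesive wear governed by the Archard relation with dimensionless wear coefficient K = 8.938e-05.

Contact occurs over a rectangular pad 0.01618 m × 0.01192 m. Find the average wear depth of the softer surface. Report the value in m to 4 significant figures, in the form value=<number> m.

Displayed values are rounded, and all working math holds exact precision; one final rounding to four significant figures.
Convert: Distance L = v·t = 0.01173 m/s × 222.6 s = 2.611 m.
Convert: Hardness H = 661.6 HV × 9.807 MPa/HV = 6488 MPa = 6.488e+09 Pa.
Convert: Contact area A = 0.01618 m × 0.01192 m = 1.929e-04 m².
In SI base units: W = 320.4 N, H = 6.488e+09 Pa, K = 8.938e-05.
The Archard volume V = K·W·L/H = 8.938e-05 · 320.4 · 2.611 / 6.488e+09 = 1.152e-11 m³.
Mean wear depth h = V/A = 1.152e-11 / 1.929e-04 = 5.975e-08 m.

value=5.975e-08 m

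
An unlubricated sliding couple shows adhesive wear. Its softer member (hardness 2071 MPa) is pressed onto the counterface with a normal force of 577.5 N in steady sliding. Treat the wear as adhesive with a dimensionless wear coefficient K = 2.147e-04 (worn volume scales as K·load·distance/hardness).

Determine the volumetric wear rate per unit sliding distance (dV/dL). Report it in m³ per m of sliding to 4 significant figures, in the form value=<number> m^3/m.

All arithmetic carries exact precision; intermediates appear rounded. Rounded just once, at four significant digits.
Convert: Hardness H = 2071 MPa = 2.071e+09 Pa.
In SI base units: W = 577.5 N, H = 2.071e+09 Pa, K = 2.147e-04.
Sliding wear rate dV/dL = K·W/H (independent of L): 2.147e-04 · 577.5 / 2.071e+09 = 5.987e-11 m³/m.

value=5.987e-11 m^3/m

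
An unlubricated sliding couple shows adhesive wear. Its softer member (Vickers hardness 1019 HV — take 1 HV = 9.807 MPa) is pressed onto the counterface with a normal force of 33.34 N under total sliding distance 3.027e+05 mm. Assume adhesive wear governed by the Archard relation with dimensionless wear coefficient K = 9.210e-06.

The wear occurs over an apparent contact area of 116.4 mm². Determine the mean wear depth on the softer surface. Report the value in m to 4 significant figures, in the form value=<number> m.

Each operation maintains full float precision — shown intermediates are rounded; one last rounding: four significant digits.
Convert: Distance covered L = 3.027e+05 mm = 302.7 m.
Convert: Hardness H = 1019 HV × 9.807 MPa/HV = 9993 MPa = 9.993e+09 Pa.
Convert: Contact area A = 116.4 mm² = 1.164e-04 m².
As SI base values: W = 33.34 N, H = 9.993e+09 Pa, K = 9.210e-06.
Archard volume V = K·W·L/H = 9.210e-06 · 33.34 · 302.7 / 9.993e+09 = 9.301e-12 m³.
Depth h = V/A = 9.301e-12 / 1.164e-04 = 7.991e-08 m.

value=7.991e-08 m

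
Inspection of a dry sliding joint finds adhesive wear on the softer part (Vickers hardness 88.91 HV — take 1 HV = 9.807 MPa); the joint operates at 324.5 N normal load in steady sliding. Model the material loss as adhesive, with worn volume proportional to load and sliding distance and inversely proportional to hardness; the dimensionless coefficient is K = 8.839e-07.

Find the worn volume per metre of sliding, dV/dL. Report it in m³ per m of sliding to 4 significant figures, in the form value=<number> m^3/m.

Each operation keeps full float precision. The intermediates are shown rounded, and a lone final rounding to 4 significant digits.
Hardness H = 88.91 HV × 9.807 MPa/HV = 871.9 MPa = 8.719e+08 Pa.
Restated in SI base units: W = 324.5 N, H = 8.719e+08 Pa, K = 8.839e-07.
Wear rate dV/dL = K·W/H: 8.839e-07 · 324.5 / 8.719e+08 = 3.290e-13 m³/m.

value=3.290e-13 m^3/m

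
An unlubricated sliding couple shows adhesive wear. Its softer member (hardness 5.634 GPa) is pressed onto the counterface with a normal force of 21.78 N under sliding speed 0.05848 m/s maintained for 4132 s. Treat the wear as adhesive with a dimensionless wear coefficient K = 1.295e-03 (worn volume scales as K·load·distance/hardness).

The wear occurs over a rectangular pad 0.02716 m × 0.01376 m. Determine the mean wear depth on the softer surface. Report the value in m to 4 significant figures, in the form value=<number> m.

Each operation maintains full float precision — intermediate values are shown rounded — one last rounding, at 4 significant figures.
Distance covered L = v·t = 0.05848 m/s × 4132 s = 241.6 m.
Hardness H = 5.634 GPa = 5.634e+09 Pa.
Contact area A = 0.02716 m × 0.01376 m = 3.737e-04 m².
Collected in SI base units: W = 21.78 N, H = 5.634e+09 Pa, K = 1.295e-03.
The Archard volume V = K·W·L/H = 1.295e-03 · 21.78 · 241.6 / 5.634e+09 = 1.210e-09 m³.
Average depth h = V/A = 1.210e-09 / 3.737e-04 = 3.237e-06 m.

value=3.237e-06 m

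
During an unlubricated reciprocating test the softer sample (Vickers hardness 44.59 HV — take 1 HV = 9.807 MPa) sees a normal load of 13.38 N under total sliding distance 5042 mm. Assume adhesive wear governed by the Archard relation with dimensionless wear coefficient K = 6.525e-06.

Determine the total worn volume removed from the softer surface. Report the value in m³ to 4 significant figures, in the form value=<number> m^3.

value=1.007e-12 m^3

Every step runs at full float precision — intermediates appear rounded, and one last rounding: 4 significant figures.
The distance L = 5042 mm = 5.042 m.
Hardness H = 44.59 HV × 9.807 MPa/HV = 437.3 MPa = 4.373e+08 Pa.
In SI base units, W = 13.38 N, H = 4.373e+08 Pa, K = 6.525e-06.
Wear volume V = K·W·L/H = 6.525e-06 · 13.38 · 5.042 / 4.373e+08 = 1.007e-12 m³.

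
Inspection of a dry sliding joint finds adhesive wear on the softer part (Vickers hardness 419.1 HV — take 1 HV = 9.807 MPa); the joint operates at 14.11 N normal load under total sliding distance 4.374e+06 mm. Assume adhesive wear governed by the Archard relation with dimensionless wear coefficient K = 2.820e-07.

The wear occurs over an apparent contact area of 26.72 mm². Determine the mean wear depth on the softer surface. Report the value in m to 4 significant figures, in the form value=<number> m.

value=1.585e-07 m

Each operation runs at full float precision. Displayed values are rounded; rounded just once to 4 significant figures.
Sliding distance L = 4.374e+06 mm = 4374 m.
Hardness H = 419.1 HV × 9.807 MPa/HV = 4110 MPa = 4.110e+09 Pa.
Contact area A = 26.72 mm² = 2.672e-05 m².
Restated in SI base units: W = 14.11 N, H = 4.110e+09 Pa, K = 2.820e-07.
The Archard volume V = K·W·L/H = 2.820e-07 · 14.11 · 4374 / 4.110e+09 = 4.234e-12 m³.
Mean wear depth h = V/A = 4.234e-12 / 2.672e-05 = 1.585e-07 m.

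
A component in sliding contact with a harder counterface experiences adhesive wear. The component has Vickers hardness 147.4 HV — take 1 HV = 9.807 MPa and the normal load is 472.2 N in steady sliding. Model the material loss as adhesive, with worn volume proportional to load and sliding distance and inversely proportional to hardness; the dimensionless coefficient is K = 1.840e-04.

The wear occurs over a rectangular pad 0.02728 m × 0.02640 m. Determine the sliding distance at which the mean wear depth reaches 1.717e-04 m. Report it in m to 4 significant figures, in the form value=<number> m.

value=2057 m

Displayed values are rounded; the algebra holds full float precision; a single final rounding to 4 significant digits.
Hardness H = 147.4 HV × 9.807 MPa/HV = 1446 MPa = 1.446e+09 Pa.
Contact area A = 0.02728 m × 0.02640 m = 7.202e-04 m².
In SI base units, W = 472.2 N, H = 1.446e+09 Pa, K = 1.840e-04.
Wearable volume V_lim = h_lim·A = 1.717e-04 · 7.202e-04 = 1.237e-07 m³.
Sliding life L = V_lim·H/(K·W) = 1.237e-07 · 1.446e+09 / (1.840e-04 · 472.2) = 2057 m.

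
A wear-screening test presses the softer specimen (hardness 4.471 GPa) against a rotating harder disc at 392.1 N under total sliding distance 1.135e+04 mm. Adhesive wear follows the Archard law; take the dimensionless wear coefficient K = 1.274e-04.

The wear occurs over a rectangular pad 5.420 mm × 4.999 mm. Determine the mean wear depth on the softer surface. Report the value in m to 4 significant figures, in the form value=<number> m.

Intermediate values are displayed rounded. Each operation holds exact precision; rounded once at the end, at four significant figures.
Total distance L = 1.135e+04 mm = 11.35 m.
Hardness H = 4.471 GPa = 4.471e+09 Pa.
Pad sides 5.420 mm × 4.999 mm = 0.005420 m × 0.004999 m. Contact area A = 0.005420 m × 0.004999 m = 2.709e-05 m².
Collected in SI base units: W = 392.1 N, H = 4.471e+09 Pa, K = 1.274e-04.
The Archard volume V = K·W·L/H = 1.274e-04 · 392.1 · 11.35 / 4.471e+09 = 1.268e-10 m³.
Wear depth h = V/A = 1.268e-10 / 2.709e-05 = 4.680e-06 m.

value=4.680e-06 m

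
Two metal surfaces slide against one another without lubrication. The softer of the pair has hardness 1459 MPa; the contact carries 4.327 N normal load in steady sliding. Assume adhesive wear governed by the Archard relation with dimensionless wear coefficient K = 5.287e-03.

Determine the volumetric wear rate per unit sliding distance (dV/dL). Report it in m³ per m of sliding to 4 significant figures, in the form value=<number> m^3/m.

value=1.568e-11 m^3/m

Displayed values are rounded, and all arithmetic carries full precision — one last rounding to 4 significant digits.
Hardness H = 1459 MPa = 1.459e+09 Pa.
Collected in SI base units: W = 4.327 N, H = 1.459e+09 Pa, K = 5.287e-03.
The wear rate dV/dL = K·W/H: 5.287e-03 · 4.327 / 1.459e+09 = 1.568e-11 m³/m.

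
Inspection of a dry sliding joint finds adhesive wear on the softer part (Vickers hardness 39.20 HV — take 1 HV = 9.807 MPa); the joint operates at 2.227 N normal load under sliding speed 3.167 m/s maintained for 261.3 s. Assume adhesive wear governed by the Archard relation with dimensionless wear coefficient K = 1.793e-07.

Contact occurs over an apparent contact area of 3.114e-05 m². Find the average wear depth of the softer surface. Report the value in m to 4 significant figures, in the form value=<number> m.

Shown intermediates are rounded — every step runs at exact precision; one last rounding: four significant digits.
Convert: Sliding distance L = v·t = 3.167 m/s × 261.3 s = 827.5 m.
Convert: Hardness H = 39.20 HV × 9.807 MPa/HV = 384.4 MPa = 3.844e+08 Pa.
Working in SI base units: W = 2.227 N, H = 3.844e+08 Pa, K = 1.793e-07.
The Archard volume V = K·W·L/H = 1.793e-07 · 2.227 · 827.5 / 3.844e+08 = 8.595e-13 m³.
Average depth h = V/A = 8.595e-13 / 3.114e-05 = 2.760e-08 m.

value=2.760e-08 m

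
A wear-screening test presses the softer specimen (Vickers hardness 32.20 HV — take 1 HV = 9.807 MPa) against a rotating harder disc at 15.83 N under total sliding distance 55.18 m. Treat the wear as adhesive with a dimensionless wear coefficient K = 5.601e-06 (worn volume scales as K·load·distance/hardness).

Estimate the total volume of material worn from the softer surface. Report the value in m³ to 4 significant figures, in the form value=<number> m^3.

value=1.549e-11 m^3

The computation maintains full precision. The intermediates are displayed rounded; rounded once at the end, at 4 significant figures.
Hardness H = 32.20 HV × 9.807 MPa/HV = 315.8 MPa = 3.158e+08 Pa.
In SI base units: W = 15.83 N, H = 3.158e+08 Pa, K = 5.601e-06.
Wear volume V = K·W·L/H = 5.601e-06 · 15.83 · 55.18 / 3.158e+08 = 1.549e-11 m³.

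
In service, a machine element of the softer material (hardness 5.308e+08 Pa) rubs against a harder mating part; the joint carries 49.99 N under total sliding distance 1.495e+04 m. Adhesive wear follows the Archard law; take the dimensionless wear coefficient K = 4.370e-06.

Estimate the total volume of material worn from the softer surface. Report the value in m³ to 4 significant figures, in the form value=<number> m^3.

value=6.153e-09 m^3

Every step carries exact precision; shown intermediates are rounded, and one final rounding, at four significant digits.
SI base units throughout: W = 49.99 N, H = 5.308e+08 Pa, K = 4.370e-06.
Wear volume V = K·W·L/H = 4.370e-06 · 49.99 · 1.495e+04 / 5.308e+08 = 6.153e-09 m³.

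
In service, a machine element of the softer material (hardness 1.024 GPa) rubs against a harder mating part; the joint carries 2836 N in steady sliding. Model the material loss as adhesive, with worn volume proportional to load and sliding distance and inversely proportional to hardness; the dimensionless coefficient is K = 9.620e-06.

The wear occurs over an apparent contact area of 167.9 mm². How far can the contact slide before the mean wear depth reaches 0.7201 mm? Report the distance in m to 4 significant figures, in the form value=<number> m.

Intermediate values are displayed rounded. All arithmetic carries full precision — one last rounding, at four significant figures.
Convert: Hardness H = 1.024 GPa = 1.024e+09 Pa.
Convert: Contact area A = 167.9 mm² = 1.679e-04 m².
Convert: Depth limit h_lim = 0.7201 mm = 7.201e-04 m.
As SI base values: W = 2836 N, H = 1.024e+09 Pa, K = 9.620e-06.
Permissible volume V_lim = h_lim·A = 7.201e-04 · 1.679e-04 = 1.209e-07 m³.
Sliding life L = V_lim·H/(K·W) = 1.209e-07 · 1.024e+09 / (9.620e-06 · 2836) = 4538 m.

value=4538 m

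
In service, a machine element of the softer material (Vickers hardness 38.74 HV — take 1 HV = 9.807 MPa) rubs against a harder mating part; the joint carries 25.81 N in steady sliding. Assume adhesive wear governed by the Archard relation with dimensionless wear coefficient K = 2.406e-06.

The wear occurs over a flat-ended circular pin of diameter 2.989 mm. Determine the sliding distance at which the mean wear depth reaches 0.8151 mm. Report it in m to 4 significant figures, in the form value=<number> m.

Every step keeps exact precision. Quoted intermediates are rounded. Rounded once at the end: four significant figures.
Hardness H = 38.74 HV × 9.807 MPa/HV = 379.9 MPa = 3.799e+08 Pa.
Pin diameter d = 2.989 mm = 0.002989 m. Contact area A = π·d²/4 = π·(0.002989 m)²/4 = 7.017e-06 m².
Depth limit h_lim = 0.8151 mm = 8.151e-04 m.
In SI base units, W = 25.81 N, H = 3.799e+08 Pa, K = 2.406e-06.
Volume at the limit: V_lim = h_lim·A = 8.151e-04 · 7.017e-06 = 5.719e-09 m³.
Inverting, life L = V_lim·H/(K·W) = 5.719e-09 · 3.799e+08 / (2.406e-06 · 25.81) = 3.499e+04 m.

value=3.499e+04 m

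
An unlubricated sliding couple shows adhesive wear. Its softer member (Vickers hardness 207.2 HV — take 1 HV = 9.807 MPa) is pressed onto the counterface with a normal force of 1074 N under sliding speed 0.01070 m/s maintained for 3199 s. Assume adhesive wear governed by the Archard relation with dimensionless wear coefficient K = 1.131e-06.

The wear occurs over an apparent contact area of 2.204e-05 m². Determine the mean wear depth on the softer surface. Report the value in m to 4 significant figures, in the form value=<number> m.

All arithmetic holds exact precision. Intermediates are printed rounded; rounded just once to 4 significant digits.
The distance L = v·t = 0.01070 m/s × 3199 s = 34.23 m.
Hardness H = 207.2 HV × 9.807 MPa/HV = 2032 MPa = 2.032e+09 Pa.
Restated in SI base units: W = 1074 N, H = 2.032e+09 Pa, K = 1.131e-06.
Worn volume V = K·W·L/H = 1.131e-06 · 1074 · 34.23 / 2.032e+09 = 2.046e-11 m³.
Mean wear depth h = V/A = 2.046e-11 / 2.204e-05 = 9.284e-07 m.

value=9.284e-07 m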